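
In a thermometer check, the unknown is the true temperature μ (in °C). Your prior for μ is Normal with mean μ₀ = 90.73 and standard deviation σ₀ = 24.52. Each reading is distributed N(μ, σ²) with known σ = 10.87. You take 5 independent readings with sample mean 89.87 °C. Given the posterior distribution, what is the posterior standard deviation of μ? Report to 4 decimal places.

For Normal data with known variance σ², a Normal(μ₀, σ₀²) prior on μ is conjugate. Posterior precision = 1/σ₀² + n/σ²; posterior mean is the precision-weighted average of μ₀ and x̄.
σ₀² = 24.52² = 601.2304, σ² = 10.87² = 118.1569; σ² + n·σ₀² = 118.1569 + 5·601.2304 = 3124.3089.
Posterior precision = 1/σ₀² + n/σ² = 1/601.2304 + 5/118.1569 = (σ² + n·σ₀²)/(σ₀²σ²) = 3124.3089/(601.2304·118.1569); posterior variance σₙ² = σ₀²σ²/(σ² + n·σ₀²) = 601.2304·118.1569/3124.3089 = 22.737675.
Posterior SD = √σₙ² = √(601.2304·118.1569/3124.3089) = 4.7684.

4.7684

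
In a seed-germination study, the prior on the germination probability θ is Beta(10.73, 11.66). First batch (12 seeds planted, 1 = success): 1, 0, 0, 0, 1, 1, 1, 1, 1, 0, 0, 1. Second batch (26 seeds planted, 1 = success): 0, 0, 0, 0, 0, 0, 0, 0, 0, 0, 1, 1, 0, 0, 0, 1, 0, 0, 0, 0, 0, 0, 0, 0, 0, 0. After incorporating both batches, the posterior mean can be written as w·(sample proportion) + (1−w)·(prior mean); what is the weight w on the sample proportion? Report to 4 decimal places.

0.6292

The Beta prior is conjugate to a Binomial/Bernoulli likelihood; the update adds successes to α and failures to β.
Total number of seeds planted: n = 12 + 26 = 38.
Posterior mean = (α₀+k)/(α₀+β₀+n) = [n/(α₀+β₀+n)]·(k/n) + [(α₀+β₀)/(α₀+β₀+n)]·α₀/(α₀+β₀), so only n and the prior enter the weight.
The weight on the data is w = n/(α₀+β₀+n) = 38/(10.73+11.66+38) = 38/60.39 = 0.6292.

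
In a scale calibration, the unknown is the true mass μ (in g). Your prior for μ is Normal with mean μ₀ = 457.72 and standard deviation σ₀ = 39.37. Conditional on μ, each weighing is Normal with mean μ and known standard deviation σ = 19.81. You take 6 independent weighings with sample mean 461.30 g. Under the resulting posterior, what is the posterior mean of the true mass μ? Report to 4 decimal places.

461.1550

For Normal data with known variance σ², a Normal(μ₀, σ₀²) prior on μ is conjugate. Posterior precision = 1/σ₀² + n/σ²; posterior mean is the precision-weighted average of μ₀ and x̄.
n·x̄ = 6·461.30 = 2767.8.
σ₀² = 39.37² = 1549.9969, σ² = 19.81² = 392.4361; σ² + n·σ₀² = 392.4361 + 6·1549.9969 = 9692.4175.
Posterior mean = (μ₀/σ₀² + n·x̄/σ²)/(1/σ₀² + n/σ²) = (σ²·μ₀ + σ₀²·n·x̄)/(σ² + n·σ₀²) = (392.4361·457.72 + 1549.9969·2767.8)/9692.4175 = 4469707.271512/9692.4175 = 461.1550.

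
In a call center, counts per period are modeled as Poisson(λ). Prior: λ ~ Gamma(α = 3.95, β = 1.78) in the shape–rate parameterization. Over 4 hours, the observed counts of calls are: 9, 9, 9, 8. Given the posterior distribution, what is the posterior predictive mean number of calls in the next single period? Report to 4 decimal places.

With a Gamma(shape α, rate β) prior, the Poisson likelihood is conjugate: the posterior is Gamma(α + ΣXᵢ, β + n).
Sum of counts S = 35 over n = 4 hours.
Posterior: Gamma(α+S, β+n) = Gamma(3.95+35, 1.78+4) = Gamma(38.95, 5.78).
The predictive distribution for one future period is NegBinom with mean α/β = 6.7388.

6.7388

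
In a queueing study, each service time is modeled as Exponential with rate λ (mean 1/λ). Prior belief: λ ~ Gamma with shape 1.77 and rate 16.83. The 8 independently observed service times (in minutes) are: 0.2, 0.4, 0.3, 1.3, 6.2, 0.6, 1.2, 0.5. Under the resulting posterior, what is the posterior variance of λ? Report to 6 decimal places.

With a Gamma(shape α, rate β) prior on the exponential rate λ, the posterior after n observations with total T = Σxᵢ is Gamma(α+n, β+T).
Sum of observations T = 10.7 minutes; n = 8.
Posterior: Gamma(1.77+8, 16.83+10.7) = Gamma(9.77, 27.53).
Var = α/β² = 0.012891.

0.012891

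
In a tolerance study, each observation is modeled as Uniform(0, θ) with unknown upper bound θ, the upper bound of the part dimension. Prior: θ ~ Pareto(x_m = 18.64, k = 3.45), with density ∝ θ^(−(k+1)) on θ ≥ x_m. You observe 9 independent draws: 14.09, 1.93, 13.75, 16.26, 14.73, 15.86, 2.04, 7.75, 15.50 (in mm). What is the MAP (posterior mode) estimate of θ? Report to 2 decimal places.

18.64

A Pareto(scale x_m, shape k) prior on the upper bound θ of Uniform(0, θ) is conjugate: posterior is Pareto(max(x_m, max xᵢ), k + n).
Sample maximum = 16.26; prior scale x_m = 18.64 → posterior scale = max = 18.64.
Posterior shape = 3.45 + 9 = 12.45.
The Pareto density is decreasing on [x_m, ∞), so the mode is x_m = 18.64.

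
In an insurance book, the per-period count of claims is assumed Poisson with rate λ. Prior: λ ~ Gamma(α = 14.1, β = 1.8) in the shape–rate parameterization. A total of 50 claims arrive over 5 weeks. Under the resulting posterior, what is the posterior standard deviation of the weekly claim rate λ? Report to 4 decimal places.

1.1774

With a Gamma(shape α, rate β) prior, the Poisson likelihood is conjugate: the posterior is Gamma(α + ΣXᵢ, β + n).
Posterior: Gamma(α+S, β+n) = Gamma(14.1+50, 1.8+5) = Gamma(64.1, 6.8).
SD = √α/β = √64.1/6.8 = 1.1774.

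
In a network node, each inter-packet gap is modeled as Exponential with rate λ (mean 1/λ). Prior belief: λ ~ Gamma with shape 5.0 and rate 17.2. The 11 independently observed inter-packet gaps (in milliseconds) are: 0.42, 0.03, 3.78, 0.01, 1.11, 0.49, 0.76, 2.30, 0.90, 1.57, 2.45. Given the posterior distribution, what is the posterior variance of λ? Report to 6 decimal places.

0.016628

With a Gamma(shape α, rate β) prior on the exponential rate λ, the posterior after n observations with total T = Σxᵢ is Gamma(α+n, β+T).
Sum of observations T = 13.82 milliseconds; n = 11.
Posterior: Gamma(5.0+11, 17.2+13.82) = Gamma(16.0, 31.02).
Var = α/β² = 0.016628.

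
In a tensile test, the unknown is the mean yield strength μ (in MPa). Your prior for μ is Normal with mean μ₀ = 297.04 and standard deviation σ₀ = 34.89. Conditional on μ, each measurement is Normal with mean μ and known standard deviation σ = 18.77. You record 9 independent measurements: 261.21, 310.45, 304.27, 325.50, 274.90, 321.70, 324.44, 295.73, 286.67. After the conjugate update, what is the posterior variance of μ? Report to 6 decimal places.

For Normal data with known variance σ², a Normal(μ₀, σ₀²) prior on μ is conjugate. Posterior precision = 1/σ₀² + n/σ²; posterior mean is the precision-weighted average of μ₀ and x̄.
σ₀² = 34.89² = 1217.3121, σ² = 18.77² = 352.3129; σ² + n·σ₀² = 352.3129 + 9·1217.3121 = 11308.1218.
Posterior precision = 1/σ₀² + n/σ² = 1/1217.3121 + 9/352.3129 = (σ² + n·σ₀²)/(σ₀²σ²) = 11308.1218/(1217.3121·352.3129); posterior variance σₙ² = σ₀²σ²/(σ² + n·σ₀²) = 1217.3121·352.3129/11308.1218 = 37.926259.

37.926259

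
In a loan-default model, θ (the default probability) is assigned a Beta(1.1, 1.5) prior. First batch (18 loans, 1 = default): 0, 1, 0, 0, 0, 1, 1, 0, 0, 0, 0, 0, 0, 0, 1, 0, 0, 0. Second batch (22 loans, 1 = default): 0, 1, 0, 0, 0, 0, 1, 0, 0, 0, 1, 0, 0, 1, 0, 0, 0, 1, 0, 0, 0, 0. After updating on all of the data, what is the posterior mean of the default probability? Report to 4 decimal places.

The Beta prior is conjugate to a Binomial/Bernoulli likelihood; the update adds successes to α and failures to β.
After batch 1: Beta(1.1+4, 1.5+14) = Beta(5.1, 15.5).
After batch 2: Beta(5.1+5, 15.5+17) = Beta(10.1, 32.5).
Posterior mean = α/(α+β) = 10.1/42.6 = 0.2371.

0.2371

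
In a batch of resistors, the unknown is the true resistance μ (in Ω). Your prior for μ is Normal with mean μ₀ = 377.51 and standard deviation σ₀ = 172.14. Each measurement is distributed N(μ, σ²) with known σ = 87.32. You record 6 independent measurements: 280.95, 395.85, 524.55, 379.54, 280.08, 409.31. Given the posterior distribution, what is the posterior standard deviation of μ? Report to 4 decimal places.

34.9076

For Normal data with known variance σ², a Normal(μ₀, σ₀²) prior on μ is conjugate. Posterior precision = 1/σ₀² + n/σ²; posterior mean is the precision-weighted average of μ₀ and x̄.
σ₀² = 172.14² = 29632.1796, σ² = 87.32² = 7624.7824; σ² + n·σ₀² = 7624.7824 + 6·29632.1796 = 185417.86.
Posterior precision = 1/σ₀² + n/σ² = 1/29632.1796 + 6/7624.7824 = (σ² + n·σ₀²)/(σ₀²σ²) = 185417.86/(29632.1796·7624.7824); posterior variance σₙ² = σ₀²σ²/(σ² + n·σ₀²) = 29632.1796·7624.7824/185417.86 = 1218.539150.
Posterior SD = √σₙ² = √(29632.1796·7624.7824/185417.86) = 34.9076.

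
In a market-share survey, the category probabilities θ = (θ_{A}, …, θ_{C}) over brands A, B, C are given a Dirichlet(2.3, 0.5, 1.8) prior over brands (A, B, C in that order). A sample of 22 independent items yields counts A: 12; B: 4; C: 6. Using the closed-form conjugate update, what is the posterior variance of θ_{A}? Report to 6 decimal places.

The Dirichlet prior is conjugate to the Multinomial likelihood: each posterior αⱼ = prior αⱼ + observed count nⱼ.
Posterior concentration: (14.3, 4.5, 7.8), total = 26.6.
Var[θ_j] = α_j(Σα−α_j)/((Σα)²(Σα+1)) = 14.3·12.3/(26.6²·27.6) = 0.009007.

0.009007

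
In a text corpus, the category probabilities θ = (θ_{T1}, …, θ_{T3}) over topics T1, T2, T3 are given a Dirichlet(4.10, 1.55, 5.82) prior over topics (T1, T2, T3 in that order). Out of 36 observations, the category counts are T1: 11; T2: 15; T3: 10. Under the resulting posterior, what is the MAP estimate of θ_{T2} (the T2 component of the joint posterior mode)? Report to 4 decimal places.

The Dirichlet prior is conjugate to the Multinomial likelihood: each posterior αⱼ = prior αⱼ + observed count nⱼ.
Posterior concentration: (15.10, 16.55, 15.82), total = 47.47.
Joint mode component: (α_{T2}−1)/(Σα−K) = 15.55/44.47 = 0.3497.

0.3497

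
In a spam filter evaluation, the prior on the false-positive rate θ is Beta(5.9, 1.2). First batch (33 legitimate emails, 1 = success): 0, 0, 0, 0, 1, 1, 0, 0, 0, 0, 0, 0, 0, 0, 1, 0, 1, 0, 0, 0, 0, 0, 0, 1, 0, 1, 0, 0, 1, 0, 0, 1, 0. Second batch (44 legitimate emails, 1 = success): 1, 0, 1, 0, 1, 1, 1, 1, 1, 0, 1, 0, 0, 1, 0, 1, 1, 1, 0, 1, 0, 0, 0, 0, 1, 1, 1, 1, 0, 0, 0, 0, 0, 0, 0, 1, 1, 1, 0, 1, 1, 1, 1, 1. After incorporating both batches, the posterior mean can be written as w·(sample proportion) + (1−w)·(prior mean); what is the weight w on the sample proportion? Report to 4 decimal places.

The Beta prior is conjugate to a Binomial/Bernoulli likelihood; the update adds successes to α and failures to β.
Total number of legitimate emails: n = 33 + 44 = 77.
Posterior mean = (α₀+k)/(α₀+β₀+n) = [n/(α₀+β₀+n)]·(k/n) + [(α₀+β₀)/(α₀+β₀+n)]·α₀/(α₀+β₀), so only n and the prior enter the weight.
The weight on the data is w = n/(α₀+β₀+n) = 77/(5.9+1.2+77) = 77/84.1 = 0.9156.

0.9156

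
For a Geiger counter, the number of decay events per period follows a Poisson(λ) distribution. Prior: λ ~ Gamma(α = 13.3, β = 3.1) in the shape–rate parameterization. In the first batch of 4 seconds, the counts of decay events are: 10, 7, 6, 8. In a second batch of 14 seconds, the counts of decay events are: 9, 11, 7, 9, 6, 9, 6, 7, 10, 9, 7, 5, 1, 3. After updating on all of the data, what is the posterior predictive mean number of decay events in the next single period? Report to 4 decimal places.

With a Gamma(shape α, rate β) prior, the Poisson likelihood is conjugate: the posterior is Gamma(α + ΣXᵢ, β + n).
Batch 1: sum of counts S = 31 over n = 4 seconds.
After batch 1: Gamma(α+S, β+n) = Gamma(13.3+31, 3.1+4) = Gamma(44.3, 7.1).
Batch 2: sum of counts S = 99 over n = 14 seconds.
After batch 2: Gamma(α+S, β+n) = Gamma(44.3+99, 7.1+14) = Gamma(143.3, 21.1).
The predictive distribution for one future period is NegBinom with mean α/β = 6.7915.

6.7915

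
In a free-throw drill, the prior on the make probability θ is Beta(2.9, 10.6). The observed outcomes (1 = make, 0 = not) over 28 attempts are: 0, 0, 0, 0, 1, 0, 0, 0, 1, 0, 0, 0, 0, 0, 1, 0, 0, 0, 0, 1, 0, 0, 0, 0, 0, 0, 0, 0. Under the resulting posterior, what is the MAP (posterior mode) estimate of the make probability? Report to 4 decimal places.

0.1494

The Beta prior is conjugate to a Binomial/Bernoulli likelihood; the update adds successes to α and failures to β.
Posterior: Beta(α+k, β+n−k) = Beta(2.9+4, 10.6+24) = Beta(6.9, 34.6).
Mode of Beta(a,b) for a,b>1 is (a−1)/(a+b−2) = 5.9/39.5 = 0.1494.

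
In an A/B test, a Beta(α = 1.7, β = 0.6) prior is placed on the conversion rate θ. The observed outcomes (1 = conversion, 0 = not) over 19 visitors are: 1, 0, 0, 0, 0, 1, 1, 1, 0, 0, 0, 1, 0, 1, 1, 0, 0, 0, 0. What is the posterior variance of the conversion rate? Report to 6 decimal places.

0.010835

The Beta prior is conjugate to a Binomial/Bernoulli likelihood; the update adds successes to α and failures to β.
Posterior: Beta(α+k, β+n−k) = Beta(1.7+7, 0.6+12) = Beta(8.7, 12.6).
Var = αβ/((α+β)²(α+β+1)) = 8.7·12.6/(21.3²·22.3) = 0.010835.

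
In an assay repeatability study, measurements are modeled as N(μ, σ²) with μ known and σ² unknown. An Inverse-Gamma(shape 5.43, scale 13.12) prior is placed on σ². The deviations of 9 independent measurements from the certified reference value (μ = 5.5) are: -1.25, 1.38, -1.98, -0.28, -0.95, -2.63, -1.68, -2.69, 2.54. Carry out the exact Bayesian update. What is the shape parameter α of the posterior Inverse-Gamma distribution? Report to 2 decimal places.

With known mean μ and an Inverse-Gamma(α, β) prior on σ², the Normal likelihood is conjugate: posterior is Inv-Gamma(α + n/2, β + Σ(xᵢ−μ)²/2).
Σ(xᵢ−μ)² = (-1.25)² + (1.38)² + (-1.98)² + (-0.28)² + (-0.95)² + (-2.63)² + (-1.68)² + (-2.69)² + (2.54)² = 31.7952.
Posterior: Inv-Gamma(5.43 + 9/2, 13.12 + 31.7952/2) = Inv-Gamma(9.93, 29.01760).
Posterior α = 9.93.

9.93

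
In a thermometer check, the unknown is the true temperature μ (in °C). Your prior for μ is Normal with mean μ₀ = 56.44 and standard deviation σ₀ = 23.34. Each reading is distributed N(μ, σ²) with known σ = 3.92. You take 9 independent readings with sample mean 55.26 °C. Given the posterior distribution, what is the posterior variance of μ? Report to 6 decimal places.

For Normal data with known variance σ², a Normal(μ₀, σ₀²) prior on μ is conjugate. Posterior precision = 1/σ₀² + n/σ²; posterior mean is the precision-weighted average of μ₀ and x̄.
σ₀² = 23.34² = 544.7556, σ² = 3.92² = 15.3664; σ² + n·σ₀² = 15.3664 + 9·544.7556 = 4918.1668.
Posterior precision = 1/σ₀² + n/σ² = 1/544.7556 + 9/15.3664 = (σ² + n·σ₀²)/(σ₀²σ²) = 4918.1668/(544.7556·15.3664); posterior variance σₙ² = σ₀²σ²/(σ² + n·σ₀²) = 544.7556·15.3664/4918.1668 = 1.702043.

1.702043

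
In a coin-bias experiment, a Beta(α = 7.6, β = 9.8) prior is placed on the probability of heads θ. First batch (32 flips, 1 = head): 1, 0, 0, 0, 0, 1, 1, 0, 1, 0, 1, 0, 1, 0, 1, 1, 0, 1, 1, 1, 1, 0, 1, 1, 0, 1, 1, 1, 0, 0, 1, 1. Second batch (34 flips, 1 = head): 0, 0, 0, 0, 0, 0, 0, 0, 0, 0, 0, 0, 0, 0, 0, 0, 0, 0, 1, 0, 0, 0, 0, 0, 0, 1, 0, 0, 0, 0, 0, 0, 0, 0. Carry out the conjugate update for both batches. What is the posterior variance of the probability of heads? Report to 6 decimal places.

The Beta prior is conjugate to a Binomial/Bernoulli likelihood; the update adds successes to α and failures to β.
After batch 1: Beta(7.6+19, 9.8+13) = Beta(26.6, 22.8).
After batch 2: Beta(26.6+2, 22.8+32) = Beta(28.6, 54.8).
Var = αβ/((α+β)²(α+β+1)) = 28.6·54.8/(83.4²·84.4) = 0.002670.

0.002670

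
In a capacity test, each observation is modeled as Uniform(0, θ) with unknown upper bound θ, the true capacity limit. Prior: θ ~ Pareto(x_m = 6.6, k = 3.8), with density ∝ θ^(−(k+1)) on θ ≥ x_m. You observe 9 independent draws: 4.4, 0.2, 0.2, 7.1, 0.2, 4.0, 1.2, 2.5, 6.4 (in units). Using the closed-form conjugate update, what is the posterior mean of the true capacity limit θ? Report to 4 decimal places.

A Pareto(scale x_m, shape k) prior on the upper bound θ of Uniform(0, θ) is conjugate: posterior is Pareto(max(x_m, max xᵢ), k + n).
Sample maximum = 7.1; prior scale x_m = 6.6 → posterior scale = max = 7.1.
Posterior shape = 3.8 + 9 = 12.8.
E[θ|data] = k·x_m/(k−1) = 12.8·7.1/11.8 = 7.7017.

7.7017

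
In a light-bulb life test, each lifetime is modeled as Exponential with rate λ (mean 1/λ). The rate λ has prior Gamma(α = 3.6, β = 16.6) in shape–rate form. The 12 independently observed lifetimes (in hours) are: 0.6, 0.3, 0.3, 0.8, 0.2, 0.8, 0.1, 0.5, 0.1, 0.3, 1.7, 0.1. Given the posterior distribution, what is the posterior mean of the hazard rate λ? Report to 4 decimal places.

With a Gamma(shape α, rate β) prior on the exponential rate λ, the posterior after n observations with total T = Σxᵢ is Gamma(α+n, β+T).
Sum of observations T = 5.8 hours; n = 12.
Posterior: Gamma(3.6+12, 16.6+5.8) = Gamma(15.6, 22.4).
Posterior mean of λ = α/β = 15.6/22.4 = 0.6964.

0.6964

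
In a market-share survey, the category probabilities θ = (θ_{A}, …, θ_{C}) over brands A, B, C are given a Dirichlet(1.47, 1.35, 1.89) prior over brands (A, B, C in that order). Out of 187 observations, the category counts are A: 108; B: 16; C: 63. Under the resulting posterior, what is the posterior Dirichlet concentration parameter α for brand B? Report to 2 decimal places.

17.35

The Dirichlet prior is conjugate to the Multinomial likelihood: each posterior αⱼ = prior αⱼ + observed count nⱼ.
Posterior concentration: (109.47, 17.35, 64.89), total = 191.71.
α_{B} = 1.35 + 16 = 17.35.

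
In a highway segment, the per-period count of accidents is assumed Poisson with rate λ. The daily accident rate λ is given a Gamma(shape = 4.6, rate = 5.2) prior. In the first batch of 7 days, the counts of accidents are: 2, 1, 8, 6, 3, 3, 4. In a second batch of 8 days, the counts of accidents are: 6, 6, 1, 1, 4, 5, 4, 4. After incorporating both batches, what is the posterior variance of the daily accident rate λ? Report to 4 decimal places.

With a Gamma(shape α, rate β) prior, the Poisson likelihood is conjugate: the posterior is Gamma(α + ΣXᵢ, β + n).
Batch 1: sum of counts S = 27 over n = 7 days.
After batch 1: Gamma(α+S, β+n) = Gamma(4.6+27, 5.2+7) = Gamma(31.6, 12.2).
Batch 2: sum of counts S = 31 over n = 8 days.
After batch 2: Gamma(α+S, β+n) = Gamma(31.6+31, 12.2+8) = Gamma(62.6, 20.2).
Var = α/β² = 62.6/20.2² = 0.1534.

0.1534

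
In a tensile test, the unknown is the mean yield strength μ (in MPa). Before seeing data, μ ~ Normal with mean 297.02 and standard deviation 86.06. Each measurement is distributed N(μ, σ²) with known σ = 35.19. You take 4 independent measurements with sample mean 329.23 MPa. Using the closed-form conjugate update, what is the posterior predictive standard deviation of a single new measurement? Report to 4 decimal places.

For Normal data with known variance σ², a Normal(μ₀, σ₀²) prior on μ is conjugate. Posterior precision = 1/σ₀² + n/σ²; posterior mean is the precision-weighted average of μ₀ and x̄.
σ₀² = 86.06² = 7406.3236, σ² = 35.19² = 1238.3361; σ² + n·σ₀² = 1238.3361 + 4·7406.3236 = 30863.6305.
Posterior precision = 1/σ₀² + n/σ² = 1/7406.3236 + 4/1238.3361 = (σ² + n·σ₀²)/(σ₀²σ²) = 30863.6305/(7406.3236·1238.3361); posterior variance σₙ² = σ₀²σ²/(σ² + n·σ₀²) = 7406.3236·1238.3361/30863.6305 = 297.162639.
Predictive variance for one new observation = σₙ² + σ² = 7406.3236·1238.3361/30863.6305 + 1238.3361 = σ²·(σ₀² + 30863.6305)/30863.6305 = 1238.3361·38269.9541/30863.6305 = 1535.498739; SD = √(1238.3361·38269.9541/30863.6305) = 39.1854.

39.1854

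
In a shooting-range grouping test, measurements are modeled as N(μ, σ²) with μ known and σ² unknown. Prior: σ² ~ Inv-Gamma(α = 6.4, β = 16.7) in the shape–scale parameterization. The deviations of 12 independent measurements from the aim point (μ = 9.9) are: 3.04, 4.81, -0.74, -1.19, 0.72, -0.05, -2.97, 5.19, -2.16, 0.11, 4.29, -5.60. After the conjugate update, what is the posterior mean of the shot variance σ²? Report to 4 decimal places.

6.9500

With known mean μ and an Inverse-Gamma(α, β) prior on σ², the Normal likelihood is conjugate: posterior is Inv-Gamma(α + n/2, β + Σ(xᵢ−μ)²/2).
Σ(xᵢ−μ)² = (3.04)² + (4.81)² + (-0.74)² + (-1.19)² + (0.72)² + (-0.05)² + (-2.97)² + (5.19)² + (-2.16)² + (0.11)² + (4.29)² + (-5.60)² = 125.0611.
Posterior: Inv-Gamma(6.4 + 12/2, 16.7 + 125.0611/2) = Inv-Gamma(12.40, 79.23055).
E[σ²|data] = β/(α−1) = 79.23055/11.40 = 6.9500.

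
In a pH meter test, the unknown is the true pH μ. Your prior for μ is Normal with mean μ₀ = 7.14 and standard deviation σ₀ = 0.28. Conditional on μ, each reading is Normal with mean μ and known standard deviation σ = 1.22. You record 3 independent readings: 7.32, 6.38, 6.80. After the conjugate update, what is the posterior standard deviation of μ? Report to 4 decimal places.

For Normal data with known variance σ², a Normal(μ₀, σ₀²) prior on μ is conjugate. Posterior precision = 1/σ₀² + n/σ²; posterior mean is the precision-weighted average of μ₀ and x̄.
σ₀² = 0.28² = 0.0784, σ² = 1.22² = 1.4884; σ² + n·σ₀² = 1.4884 + 3·0.0784 = 1.7236.
Posterior precision = 1/σ₀² + n/σ² = 1/0.0784 + 3/1.4884 = (σ² + n·σ₀²)/(σ₀²σ²) = 1.7236/(0.0784·1.4884); posterior variance σₙ² = σ₀²σ²/(σ² + n·σ₀²) = 0.0784·1.4884/1.7236 = 0.067702.
Posterior SD = √σₙ² = √(0.0784·1.4884/1.7236) = 0.2602.

0.2602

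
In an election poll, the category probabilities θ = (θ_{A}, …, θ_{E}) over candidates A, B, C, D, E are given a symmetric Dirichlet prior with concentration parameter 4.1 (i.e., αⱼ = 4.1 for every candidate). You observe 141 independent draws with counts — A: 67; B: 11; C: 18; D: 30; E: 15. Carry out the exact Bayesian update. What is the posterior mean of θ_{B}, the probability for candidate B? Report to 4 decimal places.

0.0935

The Dirichlet prior is conjugate to the Multinomial likelihood: each posterior αⱼ = prior αⱼ + observed count nⱼ.
Posterior concentration: (71.1, 15.1, 22.1, 34.1, 19.1), total = 161.5.
E[θ_{B}|data] = α_{B}/Σα = 15.1/161.5 = 0.0935.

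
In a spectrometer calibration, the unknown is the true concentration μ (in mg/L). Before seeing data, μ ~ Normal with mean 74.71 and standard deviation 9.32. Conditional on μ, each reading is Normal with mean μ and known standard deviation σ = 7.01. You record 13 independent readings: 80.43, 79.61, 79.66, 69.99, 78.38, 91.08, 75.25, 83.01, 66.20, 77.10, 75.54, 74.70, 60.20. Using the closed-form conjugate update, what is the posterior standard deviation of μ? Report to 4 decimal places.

1.9033

For Normal data with known variance σ², a Normal(μ₀, σ₀²) prior on μ is conjugate. Posterior precision = 1/σ₀² + n/σ²; posterior mean is the precision-weighted average of μ₀ and x̄.
σ₀² = 9.32² = 86.8624, σ² = 7.01² = 49.1401; σ² + n·σ₀² = 49.1401 + 13·86.8624 = 1178.3513.
Posterior precision = 1/σ₀² + n/σ² = 1/86.8624 + 13/49.1401 = (σ² + n·σ₀²)/(σ₀²σ²) = 1178.3513/(86.8624·49.1401); posterior variance σₙ² = σ₀²σ²/(σ² + n·σ₀²) = 86.8624·49.1401/1178.3513 = 3.622372.
Posterior SD = √σₙ² = √(86.8624·49.1401/1178.3513) = 1.9033.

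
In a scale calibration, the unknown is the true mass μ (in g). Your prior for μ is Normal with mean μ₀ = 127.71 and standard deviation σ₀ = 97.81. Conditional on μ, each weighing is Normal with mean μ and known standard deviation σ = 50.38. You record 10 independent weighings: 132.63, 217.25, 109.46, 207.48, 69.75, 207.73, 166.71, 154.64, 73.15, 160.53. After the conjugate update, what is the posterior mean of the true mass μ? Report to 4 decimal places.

For Normal data with known variance σ², a Normal(μ₀, σ₀²) prior on μ is conjugate. Posterior precision = 1/σ₀² + n/σ²; posterior mean is the precision-weighted average of μ₀ and x̄.
Σxᵢ = 132.63 + 217.25 + 109.46 + 207.48 + 69.75 + 207.73 + 166.71 + 154.64 + 73.15 + 160.53 = 1499.33, so n·x̄ = 1499.33.
σ₀² = 97.81² = 9566.7961, σ² = 50.38² = 2538.1444; σ² + n·σ₀² = 2538.1444 + 10·9566.7961 = 98206.1054.
Posterior mean = (μ₀/σ₀² + n·x̄/σ²)/(1/σ₀² + n/σ²) = (σ²·μ₀ + σ₀²·n·x̄)/(σ² + n·σ₀²) = (2538.1444·127.71 + 9566.7961·1499.33)/98206.1054 = 14667930.817937/98206.1054 = 149.3586.

149.3586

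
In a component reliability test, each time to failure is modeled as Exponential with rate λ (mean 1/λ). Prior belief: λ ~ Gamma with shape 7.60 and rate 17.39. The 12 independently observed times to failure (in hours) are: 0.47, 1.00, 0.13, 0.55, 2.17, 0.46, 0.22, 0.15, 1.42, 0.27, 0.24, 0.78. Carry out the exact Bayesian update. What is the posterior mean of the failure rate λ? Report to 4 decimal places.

0.7762

With a Gamma(shape α, rate β) prior on the exponential rate λ, the posterior after n observations with total T = Σxᵢ is Gamma(α+n, β+T).
Sum of observations T = 7.86 hours; n = 12.
Posterior: Gamma(7.60+12, 17.39+7.86) = Gamma(19.60, 25.25).
Posterior mean of λ = α/β = 19.60/25.25 = 0.7762.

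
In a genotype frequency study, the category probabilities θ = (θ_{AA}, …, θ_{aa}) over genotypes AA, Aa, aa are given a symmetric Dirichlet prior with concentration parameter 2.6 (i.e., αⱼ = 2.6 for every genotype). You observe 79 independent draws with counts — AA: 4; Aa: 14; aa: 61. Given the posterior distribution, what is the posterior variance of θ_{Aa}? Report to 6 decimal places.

The Dirichlet prior is conjugate to the Multinomial likelihood: each posterior αⱼ = prior αⱼ + observed count nⱼ.
Posterior concentration: (6.6, 16.6, 63.6), total = 86.8.
Var[θ_j] = α_j(Σα−α_j)/((Σα)²(Σα+1)) = 16.6·70.2/(86.8²·87.8) = 0.001762.

0.001762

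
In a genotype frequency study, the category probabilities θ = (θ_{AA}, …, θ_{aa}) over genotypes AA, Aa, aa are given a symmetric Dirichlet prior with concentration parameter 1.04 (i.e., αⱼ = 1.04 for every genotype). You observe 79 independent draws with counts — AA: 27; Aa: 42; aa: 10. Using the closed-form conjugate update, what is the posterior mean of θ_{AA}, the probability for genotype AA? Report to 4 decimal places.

The Dirichlet prior is conjugate to the Multinomial likelihood: each posterior αⱼ = prior αⱼ + observed count nⱼ.
Posterior concentration: (28.04, 43.04, 11.04), total = 82.12.
E[θ_{AA}|data] = α_{AA}/Σα = 28.04/82.12 = 0.3415.

0.3415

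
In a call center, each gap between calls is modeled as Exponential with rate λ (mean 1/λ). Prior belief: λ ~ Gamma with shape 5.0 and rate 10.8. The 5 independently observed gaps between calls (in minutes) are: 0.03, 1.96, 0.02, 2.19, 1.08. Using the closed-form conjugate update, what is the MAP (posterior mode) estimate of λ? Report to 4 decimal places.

0.5597

With a Gamma(shape α, rate β) prior on the exponential rate λ, the posterior after n observations with total T = Σxᵢ is Gamma(α+n, β+T).
Sum of observations T = 5.28 minutes; n = 5.
Posterior: Gamma(5.0+5, 10.8+5.28) = Gamma(10.0, 16.08).
Mode = (α−1)/β = 0.5597.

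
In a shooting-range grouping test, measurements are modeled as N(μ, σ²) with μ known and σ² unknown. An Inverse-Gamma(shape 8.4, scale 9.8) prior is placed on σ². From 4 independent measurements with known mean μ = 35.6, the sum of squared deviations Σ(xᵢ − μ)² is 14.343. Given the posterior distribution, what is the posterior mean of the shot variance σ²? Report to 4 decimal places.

With known mean μ and an Inverse-Gamma(α, β) prior on σ², the Normal likelihood is conjugate: posterior is Inv-Gamma(α + n/2, β + Σ(xᵢ−μ)²/2).
Posterior: Inv-Gamma(8.4 + 4/2, 9.8 + 14.343/2) = Inv-Gamma(10.40, 16.9715).
E[σ²|data] = β/(α−1) = 16.9715/9.40 = 1.8055.

1.8055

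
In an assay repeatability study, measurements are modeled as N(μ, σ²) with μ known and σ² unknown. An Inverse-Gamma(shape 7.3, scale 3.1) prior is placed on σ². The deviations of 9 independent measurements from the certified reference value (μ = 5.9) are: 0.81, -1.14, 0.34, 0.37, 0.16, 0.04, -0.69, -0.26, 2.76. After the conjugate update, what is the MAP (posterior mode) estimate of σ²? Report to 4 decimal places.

With known mean μ and an Inverse-Gamma(α, β) prior on σ², the Normal likelihood is conjugate: posterior is Inv-Gamma(α + n/2, β + Σ(xᵢ−μ)²/2).
Σ(xᵢ−μ)² = (0.81)² + (-1.14)² + (0.34)² + (0.37)² + (0.16)² + (0.04)² + (-0.69)² + (-0.26)² + (2.76)² = 10.3967.
Posterior: Inv-Gamma(7.3 + 9/2, 3.1 + 10.3967/2) = Inv-Gamma(11.80, 8.29835).
Mode = β/(α+1) = 8.29835/12.80 = 0.6483.

0.6483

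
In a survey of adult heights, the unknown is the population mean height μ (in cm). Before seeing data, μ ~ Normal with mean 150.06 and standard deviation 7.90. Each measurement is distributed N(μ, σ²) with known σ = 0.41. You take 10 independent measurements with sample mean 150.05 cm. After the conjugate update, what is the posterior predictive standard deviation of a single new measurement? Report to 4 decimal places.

For Normal data with known variance σ², a Normal(μ₀, σ₀²) prior on μ is conjugate. Posterior precision = 1/σ₀² + n/σ²; posterior mean is the precision-weighted average of μ₀ and x̄.
σ₀² = 7.90² = 62.41, σ² = 0.41² = 0.1681; σ² + n·σ₀² = 0.1681 + 10·62.41 = 624.2681.
Posterior precision = 1/σ₀² + n/σ² = 1/62.41 + 10/0.1681 = (σ² + n·σ₀²)/(σ₀²σ²) = 624.2681/(62.41·0.1681); posterior variance σₙ² = σ₀²σ²/(σ² + n·σ₀²) = 62.41·0.1681/624.2681 = 0.016805.
Predictive variance for one new observation = σₙ² + σ² = 62.41·0.1681/624.2681 + 0.1681 = σ²·(σ₀² + 624.2681)/624.2681 = 0.1681·686.6781/624.2681 = 0.184905; SD = √(0.1681·686.6781/624.2681) = 0.4300.

0.4300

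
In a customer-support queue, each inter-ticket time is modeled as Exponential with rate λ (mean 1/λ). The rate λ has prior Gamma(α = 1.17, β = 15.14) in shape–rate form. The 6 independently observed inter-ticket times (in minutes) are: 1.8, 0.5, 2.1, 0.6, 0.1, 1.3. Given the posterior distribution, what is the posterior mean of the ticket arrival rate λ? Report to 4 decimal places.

With a Gamma(shape α, rate β) prior on the exponential rate λ, the posterior after n observations with total T = Σxᵢ is Gamma(α+n, β+T).
Sum of observations T = 6.4 minutes; n = 6.
Posterior: Gamma(1.17+6, 15.14+6.4) = Gamma(7.17, 21.54).
Posterior mean of λ = α/β = 7.17/21.54 = 0.3329.

0.3329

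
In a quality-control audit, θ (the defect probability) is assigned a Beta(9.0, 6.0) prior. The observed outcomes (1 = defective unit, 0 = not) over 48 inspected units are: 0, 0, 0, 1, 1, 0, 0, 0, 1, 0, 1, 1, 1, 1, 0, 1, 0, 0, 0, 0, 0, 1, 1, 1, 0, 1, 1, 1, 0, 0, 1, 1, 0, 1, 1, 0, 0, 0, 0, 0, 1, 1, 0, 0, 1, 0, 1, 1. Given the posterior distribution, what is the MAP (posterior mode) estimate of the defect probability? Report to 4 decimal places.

The Beta prior is conjugate to a Binomial/Bernoulli likelihood; the update adds successes to α and failures to β.
Posterior: Beta(α+k, β+n−k) = Beta(9.0+23, 6.0+25) = Beta(32.0, 31.0).
Mode of Beta(a,b) for a,b>1 is (a−1)/(a+b−2) = 31.0/61.0 = 0.5082.

0.5082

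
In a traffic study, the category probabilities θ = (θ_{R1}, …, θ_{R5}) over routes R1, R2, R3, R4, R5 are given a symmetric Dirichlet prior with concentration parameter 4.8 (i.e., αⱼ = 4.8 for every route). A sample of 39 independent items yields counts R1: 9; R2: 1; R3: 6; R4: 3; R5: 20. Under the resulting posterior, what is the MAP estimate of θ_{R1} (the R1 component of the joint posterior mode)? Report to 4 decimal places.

The Dirichlet prior is conjugate to the Multinomial likelihood: each posterior αⱼ = prior αⱼ + observed count nⱼ.
Posterior concentration: (13.8, 5.8, 10.8, 7.8, 24.8), total = 63.0.
Joint mode component: (α_{R1}−1)/(Σα−K) = 12.8/58.0 = 0.2207.

0.2207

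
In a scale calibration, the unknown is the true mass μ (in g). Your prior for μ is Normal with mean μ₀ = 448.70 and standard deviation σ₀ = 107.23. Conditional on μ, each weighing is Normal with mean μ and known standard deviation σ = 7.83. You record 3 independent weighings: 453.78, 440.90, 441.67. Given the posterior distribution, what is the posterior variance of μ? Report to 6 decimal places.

20.400042

For Normal data with known variance σ², a Normal(μ₀, σ₀²) prior on μ is conjugate. Posterior precision = 1/σ₀² + n/σ²; posterior mean is the precision-weighted average of μ₀ and x̄.
σ₀² = 107.23² = 11498.2729, σ² = 7.83² = 61.3089; σ² + n·σ₀² = 61.3089 + 3·11498.2729 = 34556.1276.
Posterior precision = 1/σ₀² + n/σ² = 1/11498.2729 + 3/61.3089 = (σ² + n·σ₀²)/(σ₀²σ²) = 34556.1276/(11498.2729·61.3089); posterior variance σₙ² = σ₀²σ²/(σ² + n·σ₀²) = 11498.2729·61.3089/34556.1276 = 20.400042.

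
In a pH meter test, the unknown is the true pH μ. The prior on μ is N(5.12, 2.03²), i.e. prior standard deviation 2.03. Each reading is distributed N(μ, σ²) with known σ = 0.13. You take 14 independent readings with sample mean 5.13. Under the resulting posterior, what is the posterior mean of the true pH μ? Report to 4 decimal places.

For Normal data with known variance σ², a Normal(μ₀, σ₀²) prior on μ is conjugate. Posterior precision = 1/σ₀² + n/σ²; posterior mean is the precision-weighted average of μ₀ and x̄.
n·x̄ = 14·5.13 = 71.82.
σ₀² = 2.03² = 4.1209, σ² = 0.13² = 0.0169; σ² + n·σ₀² = 0.0169 + 14·4.1209 = 57.7095.
Posterior mean = (μ₀/σ₀² + n·x̄/σ²)/(1/σ₀² + n/σ²) = (σ²·μ₀ + σ₀²·n·x̄)/(σ² + n·σ₀²) = (0.0169·5.12 + 4.1209·71.82)/57.7095 = 296.049566/57.7095 = 5.1300.

5.1300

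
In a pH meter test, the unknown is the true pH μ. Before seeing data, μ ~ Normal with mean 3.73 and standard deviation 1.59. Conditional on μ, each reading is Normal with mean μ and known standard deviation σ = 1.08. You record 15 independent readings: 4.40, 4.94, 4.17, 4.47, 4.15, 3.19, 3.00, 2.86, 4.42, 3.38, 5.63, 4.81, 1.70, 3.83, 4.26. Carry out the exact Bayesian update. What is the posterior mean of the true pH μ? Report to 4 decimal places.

3.9408

For Normal data with known variance σ², a Normal(μ₀, σ₀²) prior on μ is conjugate. Posterior precision = 1/σ₀² + n/σ²; posterior mean is the precision-weighted average of μ₀ and x̄.
Σxᵢ = 4.40 + 4.94 + 4.17 + 4.47 + 4.15 + 3.19 + 3.00 + 2.86 + 4.42 + 3.38 + 5.63 + 4.81 + 1.70 + 3.83 + 4.26 = 59.21, so n·x̄ = 59.21.
σ₀² = 1.59² = 2.5281, σ² = 1.08² = 1.1664; σ² + n·σ₀² = 1.1664 + 15·2.5281 = 39.0879.
Posterior mean = (μ₀/σ₀² + n·x̄/σ²)/(1/σ₀² + n/σ²) = (σ²·μ₀ + σ₀²·n·x̄)/(σ² + n·σ₀²) = (1.1664·3.73 + 2.5281·59.21)/39.0879 = 154.039473/39.0879 = 3.9408.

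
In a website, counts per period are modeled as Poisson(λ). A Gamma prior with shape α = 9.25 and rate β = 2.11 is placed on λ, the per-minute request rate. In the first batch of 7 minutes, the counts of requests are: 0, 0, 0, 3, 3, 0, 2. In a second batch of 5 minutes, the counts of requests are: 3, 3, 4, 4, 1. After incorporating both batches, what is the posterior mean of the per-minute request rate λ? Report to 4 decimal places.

2.2856

With a Gamma(shape α, rate β) prior, the Poisson likelihood is conjugate: the posterior is Gamma(α + ΣXᵢ, β + n).
Batch 1: sum of counts S = 8 over n = 7 minutes.
After batch 1: Gamma(α+S, β+n) = Gamma(9.25+8, 2.11+7) = Gamma(17.25, 9.11).
Batch 2: sum of counts S = 15 over n = 5 minutes.
After batch 2: Gamma(α+S, β+n) = Gamma(17.25+15, 9.11+5) = Gamma(32.25, 14.11).
Posterior mean = α/β = 32.25/14.11 = 2.2856.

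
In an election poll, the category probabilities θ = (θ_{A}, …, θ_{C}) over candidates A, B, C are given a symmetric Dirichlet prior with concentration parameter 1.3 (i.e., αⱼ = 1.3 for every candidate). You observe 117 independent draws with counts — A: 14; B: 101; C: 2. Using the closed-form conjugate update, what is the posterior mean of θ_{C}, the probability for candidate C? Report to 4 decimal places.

0.0273

The Dirichlet prior is conjugate to the Multinomial likelihood: each posterior αⱼ = prior αⱼ + observed count nⱼ.
Posterior concentration: (15.3, 102.3, 3.3), total = 120.9.
E[θ_{C}|data] = α_{C}/Σα = 3.3/120.9 = 0.0273.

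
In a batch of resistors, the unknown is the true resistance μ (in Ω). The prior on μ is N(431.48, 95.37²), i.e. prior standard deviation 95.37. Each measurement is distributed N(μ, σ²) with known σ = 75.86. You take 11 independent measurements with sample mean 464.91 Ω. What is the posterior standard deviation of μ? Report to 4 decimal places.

22.2419

For Normal data with known variance σ², a Normal(μ₀, σ₀²) prior on μ is conjugate. Posterior precision = 1/σ₀² + n/σ²; posterior mean is the precision-weighted average of μ₀ and x̄.
σ₀² = 95.37² = 9095.4369, σ² = 75.86² = 5754.7396; σ² + n·σ₀² = 5754.7396 + 11·9095.4369 = 105804.5455.
Posterior precision = 1/σ₀² + n/σ² = 1/9095.4369 + 11/5754.7396 = (σ² + n·σ₀²)/(σ₀²σ²) = 105804.5455/(9095.4369·5754.7396); posterior variance σₙ² = σ₀²σ²/(σ² + n·σ₀²) = 9095.4369·5754.7396/105804.5455 = 494.703424.
Posterior SD = √σₙ² = √(9095.4369·5754.7396/105804.5455) = 22.2419.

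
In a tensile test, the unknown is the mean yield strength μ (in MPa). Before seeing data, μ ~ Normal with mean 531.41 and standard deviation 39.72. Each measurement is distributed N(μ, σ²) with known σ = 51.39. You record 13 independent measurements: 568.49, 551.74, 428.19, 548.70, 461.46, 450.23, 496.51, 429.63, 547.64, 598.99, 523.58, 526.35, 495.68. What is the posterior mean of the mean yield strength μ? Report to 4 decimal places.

For Normal data with known variance σ², a Normal(μ₀, σ₀²) prior on μ is conjugate. Posterior precision = 1/σ₀² + n/σ²; posterior mean is the precision-weighted average of μ₀ and x̄.
Σxᵢ = 568.49 + 551.74 + 428.19 + 548.70 + 461.46 + 450.23 + 496.51 + 429.63 + 547.64 + 598.99 + 523.58 + 526.35 + 495.68 = 6627.19, so n·x̄ = 6627.19.
σ₀² = 39.72² = 1577.6784, σ² = 51.39² = 2640.9321; σ² + n·σ₀² = 2640.9321 + 13·1577.6784 = 23150.7513.
Posterior mean = (μ₀/σ₀² + n·x̄/σ²)/(1/σ₀² + n/σ²) = (σ²·μ₀ + σ₀²·n·x̄)/(σ² + n·σ₀²) = (2640.9321·531.41 + 1577.6784·6627.19)/23150.7513 = 11858992.242957/23150.7513 = 512.2509.

512.2509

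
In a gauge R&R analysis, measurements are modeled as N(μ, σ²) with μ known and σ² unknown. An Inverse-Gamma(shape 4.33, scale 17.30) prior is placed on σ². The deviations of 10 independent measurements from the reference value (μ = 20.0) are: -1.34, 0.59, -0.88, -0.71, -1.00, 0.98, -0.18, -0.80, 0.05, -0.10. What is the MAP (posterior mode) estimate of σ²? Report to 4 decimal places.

1.9684

With known mean μ and an Inverse-Gamma(α, β) prior on σ², the Normal likelihood is conjugate: posterior is Inv-Gamma(α + n/2, β + Σ(xᵢ−μ)²/2).
Σ(xᵢ−μ)² = (-1.34)² + (0.59)² + (-0.88)² + (-0.71)² + (-1.00)² + (0.98)² + (-0.18)² + (-0.80)² + (0.05)² + (-0.10)² = 6.0675.
Posterior: Inv-Gamma(4.33 + 10/2, 17.30 + 6.0675/2) = Inv-Gamma(9.33, 20.33375).
Mode = β/(α+1) = 20.33375/10.33 = 1.9684.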